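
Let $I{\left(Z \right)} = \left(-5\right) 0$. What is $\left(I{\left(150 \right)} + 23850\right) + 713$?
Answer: $24563$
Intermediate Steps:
$I{\left(Z \right)} = 0$
$\left(I{\left(150 \right)} + 23850\right) + 713 = \left(0 + 23850\right) + 713 = 23850 + 713 = 24563$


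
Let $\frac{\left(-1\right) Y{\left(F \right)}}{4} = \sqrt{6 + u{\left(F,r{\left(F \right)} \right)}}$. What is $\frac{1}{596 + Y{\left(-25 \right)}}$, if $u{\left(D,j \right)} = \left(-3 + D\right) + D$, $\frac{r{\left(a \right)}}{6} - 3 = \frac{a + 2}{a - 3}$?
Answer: $\frac{149}{88992} + \frac{i \sqrt{47}}{88992} \approx 0.0016743 + 7.7037 \cdot 10^{-5} i$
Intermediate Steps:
$r{\left(a \right)} = 18 + \frac{6 \left(2 + a\right)}{-3 + a}$ ($r{\left(a \right)} = 18 + 6 \frac{a + 2}{a - 3} = 18 + 6 \frac{2 + a}{-3 + a} = 18 + \frac{6 \left(2 + a\right)}{-3 + a}$)
$u{\left(D,j \right)} = -3 + 2 D$
$Y{\left(F \right)} = - 4 \sqrt{3 + 2 F}$ ($Y{\left(F \right)} = - 4 \sqrt{6 + \left(-3 + 2 F\right)} = - 4 \sqrt{3 + 2 F}$)
$\frac{1}{596 + Y{\left(-25 \right)}} = \frac{1}{596 - 4 \sqrt{3 + 2 \left(-25\right)}} = \frac{1}{596 - 4 \sqrt{3 - 50}} = \frac{1}{596 - 4 \sqrt{-47}} = \frac{1}{596 - 4 i \sqrt{47}}$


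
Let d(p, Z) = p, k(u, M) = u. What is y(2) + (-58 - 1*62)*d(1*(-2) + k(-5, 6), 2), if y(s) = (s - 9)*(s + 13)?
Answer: 735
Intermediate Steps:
y(s) = (-9 + s)*(13 + s)
y(2) + (-58 - 1*62)*d(1*(-2) + k(-5, 6), 2) = (-117 + 2² + 4*2) + (-58 - 1*62)*(1*(-2) - 5) = (-117 + 4 + 8) + (-58 - 62)*(-2 - 5) = -105 - 120*(-7) = -105 + 840 = 735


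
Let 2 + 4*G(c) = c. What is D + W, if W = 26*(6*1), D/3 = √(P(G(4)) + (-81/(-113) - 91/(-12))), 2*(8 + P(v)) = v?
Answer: 156 + √252894/226 ≈ 158.23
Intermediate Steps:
G(c) = -½ + c/4
P(v) = -8 + v/2
D = √252894/226 (D = 3*√((-8 + (-½ + (¼)*4)/2) + (-81/(-113) - 91/(-12))) = 3*√((-8 + (-½ + 1)/2) + (-81*(-1/113) - 91*(-1/12))) = 3*√((-8 + (½)*(½)) + (81/113 + 91/12)) = 3*√((-8 + ¼) + 11255/1356) = 3*√(-31/4 + 11255/1356) = 3*√(373/678) = 3*(√252894/678) = √252894/226 ≈ 2.2252)
W = 156 (W = 26*6 = 156)
D + W = √252894/226 + 156 = 156 + √252894/226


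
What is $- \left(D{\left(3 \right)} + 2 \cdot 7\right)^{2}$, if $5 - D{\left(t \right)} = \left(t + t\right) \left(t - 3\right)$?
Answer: $-361$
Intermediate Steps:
$D{\left(t \right)} = 5 - 2 t \left(-3 + t\right)$ ($D{\left(t \right)} = 5 - \left(t + t\right) \left(t - 3\right) = 5 - 2 t \left(-3 + t\right)$)
$- \left(D{\left(3 \right)} + 2 \cdot 7\right)^{2} = - \left(\left(5 - 2 \cdot 3^{2} + 6 \cdot 3\right) + 2 \cdot 7\right)^{2} = - \left(\left(5 - 18 + 18\right) + 14\right)^{2} = - \left(5 + 14\right)^{2} = - 19^{2} = \left(-1\right) 361 = -361$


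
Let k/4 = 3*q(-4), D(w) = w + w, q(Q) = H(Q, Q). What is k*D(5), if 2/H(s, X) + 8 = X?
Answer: -20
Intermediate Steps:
H(s, X) = 2/(-8 + X)
q(Q) = 2/(-8 + Q)
D(w) = 2*w
k = -2 (k = 4*(3*(2/(-8 - 4))) = 4*(3*(2/(-12))) = 4*(3*(2*(-1/12))) = 4*(3*(-1/6)) = 4*(-1/2) = -2)
k*D(5) = -4*5 = -2*10 = -20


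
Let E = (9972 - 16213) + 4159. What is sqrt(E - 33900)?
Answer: 3*I*sqrt(3998) ≈ 189.69*I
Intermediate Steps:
E = -2082 (E = -6241 + 4159 = -2082)
sqrt(E - 33900) = sqrt(-2082 - 33900) = sqrt(-35982) = 3*I*sqrt(3998)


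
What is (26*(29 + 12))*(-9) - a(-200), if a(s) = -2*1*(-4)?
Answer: -9602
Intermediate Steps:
a(s) = 8 (a(s) = -2*(-4) = 8)
(26*(29 + 12))*(-9) - a(-200) = (26*(29 + 12))*(-9) - 1*8 = (26*41)*(-9) - 8 = 1066*(-9) - 8 = -9594 - 8 = -9602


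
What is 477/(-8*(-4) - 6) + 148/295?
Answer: 144563/7670 ≈ 18.848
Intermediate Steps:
477/(-8*(-4) - 6) + 148/295 = 477/(32 - 6) + 148*(1/295) = 477/26 + 148/295 = 144563/7670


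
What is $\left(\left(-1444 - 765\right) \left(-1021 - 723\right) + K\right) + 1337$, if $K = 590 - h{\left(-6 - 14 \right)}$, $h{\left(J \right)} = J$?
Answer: $3854443$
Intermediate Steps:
$K = 610$ ($K = 590 - \left(-6 - 14\right) = 590 - -20 = 590 + 20 = 610$)
$\left(\left(-1444 - 765\right) \left(-1021 - 723\right) + K\right) + 1337 = \left(\left(-1444 - 765\right) \left(-1021 - 723\right) + 610\right) + 1337 = \left(\left(-2209\right) \left(-1744\right) + 610\right) + 1337 = \left(3852496 + 610\right) + 1337 = 3853106 + 1337 = 3854443$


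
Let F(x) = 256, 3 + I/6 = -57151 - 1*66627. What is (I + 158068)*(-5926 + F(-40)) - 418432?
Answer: 3314365628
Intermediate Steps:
I = -742686 (I = -18 + 6*(-57151 - 1*66627) = -18 + 6*(-57151 - 66627) = -18 + 6*(-123778) = -18 - 742668 = -742686)
(I + 158068)*(-5926 + F(-40)) - 418432 = (-742686 + 158068)*(-5926 + 256) - 418432 = -584618*(-5670) - 418432 = 3314784060 - 418432 = 3314365628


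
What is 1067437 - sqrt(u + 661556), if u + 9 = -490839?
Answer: 1067437 - 2*sqrt(42677) ≈ 1.0670e+6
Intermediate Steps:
u = -490848 (u = -9 - 490839 = -490848)
1067437 - sqrt(u + 661556) = 1067437 - sqrt(-490848 + 661556) = 1067437 - sqrt(170708) = 1067437 - 2*sqrt(42677)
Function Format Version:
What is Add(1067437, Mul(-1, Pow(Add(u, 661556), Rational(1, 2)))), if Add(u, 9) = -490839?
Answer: Add(1067437, Mul(-2, Pow(42677, Rational(1, 2)))) ≈ 1.0670e+6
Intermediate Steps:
u = -490848 (u = Add(-9, -490839) = -490848)
Add(1067437, Mul(-1, Pow(Add(u, 661556), Rational(1, 2)))) = Add(1067437, Mul(-1, Pow(Add(-490848, 661556), Rational(1, 2)))) = Add(1067437, Mul(-1, Pow(170708, Rational(1, 2)))) = Add(1067437, Mul(-1, Mul(2, Pow(42677, Rational(1, 2))))) = Add(1067437, Mul(-2, Pow(42677, Rational(1, 2))))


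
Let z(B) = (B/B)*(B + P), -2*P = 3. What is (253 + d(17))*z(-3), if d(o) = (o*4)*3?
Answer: -4113/2 ≈ -2056.5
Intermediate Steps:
P = -3/2 (P = -½*3 = -3/2 ≈ -1.5000)
d(o) = 12*o (d(o) = (4*o)*3 = 12*o)
z(B) = -3/2 + B (z(B) = (B/B)*(B - 3/2) = 1*(-3/2 + B) = -3/2 + B)
(253 + d(17))*z(-3) = (253 + 12*17)*(-3/2 - 3) = (253 + 204)*(-9/2) = 457*(-9/2) = -4113/2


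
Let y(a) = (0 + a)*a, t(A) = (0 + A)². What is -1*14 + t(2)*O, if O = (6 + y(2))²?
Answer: 386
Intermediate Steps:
t(A) = A²
y(a) = a² (y(a) = a*a = a²)
O = 100 (O = (6 + 2²)² = (6 + 4)² = 10² = 100)
-1*14 + t(2)*O = -1*14 + 2²*100 = -14 + 4*100 = -14 + 400 = 386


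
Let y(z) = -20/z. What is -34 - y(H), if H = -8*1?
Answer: -73/2 ≈ -36.500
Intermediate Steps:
H = -8
-34 - y(H) = -34 - (-20)/(-8) = -34 - (-20)*(-1)/8 = -34 - 1*5/2 = -34 - 5/2 = -73/2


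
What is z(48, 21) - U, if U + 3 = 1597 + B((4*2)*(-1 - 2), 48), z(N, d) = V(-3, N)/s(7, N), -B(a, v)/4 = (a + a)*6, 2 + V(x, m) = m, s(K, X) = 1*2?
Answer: -2723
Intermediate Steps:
s(K, X) = 2
V(x, m) = -2 + m
B(a, v) = -48*a (B(a, v) = -4*(a + a)*6 = -4*2*a*6 = -48*a)
z(N, d) = -1 + N/2 (z(N, d) = (-2 + N)/2 = (-2 + N)*(1/2) = -1 + N/2)
U = 2746 (U = -3 + (1597 - 48*4*2*(-1 - 2)) = -3 + (1597 - 384*(-3)) = -3 + (1597 - 48*(-24)) = -3 + (1597 + 1152) = -3 + 2749 = 2746)
z(48, 21) - U = (-1 + (1/2)*48) - 1*2746 = (-1 + 24) - 2746 = 23 - 2746 = -2723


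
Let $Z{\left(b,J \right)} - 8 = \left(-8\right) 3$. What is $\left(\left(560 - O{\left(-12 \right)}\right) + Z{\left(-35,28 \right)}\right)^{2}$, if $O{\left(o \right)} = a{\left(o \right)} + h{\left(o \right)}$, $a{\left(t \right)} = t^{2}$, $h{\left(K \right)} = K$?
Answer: $169744$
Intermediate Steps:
$Z{\left(b,J \right)} = -16$ ($Z{\left(b,J \right)} = 8 - 24 = -16$)
$O{\left(o \right)} = o + o^{2}$ ($O{\left(o \right)} = o^{2} + o = o + o^{2}$)
$\left(\left(560 - O{\left(-12 \right)}\right) + Z{\left(-35,28 \right)}\right)^{2} = \left(\left(560 - - 12 \left(1 - 12\right)\right) - 16\right)^{2} = \left(\left(560 - \left(-12\right) \left(-11\right)\right) - 16\right)^{2} = \left(\left(560 - 132\right) - 16\right)^{2} = \left(428 - 16\right)^{2} = 412^{2} = 169744$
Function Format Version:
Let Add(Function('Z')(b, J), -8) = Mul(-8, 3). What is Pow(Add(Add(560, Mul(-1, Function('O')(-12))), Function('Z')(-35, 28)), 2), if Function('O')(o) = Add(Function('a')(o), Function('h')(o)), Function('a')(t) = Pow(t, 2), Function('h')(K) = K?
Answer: 169744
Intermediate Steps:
Function('Z')(b, J) = -16 (Function('Z')(b, J) = Add(8, Mul(-8, 3)) = Add(8, -24) = -16)
Function('O')(o) = Add(o, Pow(o, 2)) (Function('O')(o) = Add(Pow(o, 2), o) = Add(o, Pow(o, 2)))
Pow(Add(Add(560, Mul(-1, Function('O')(-12))), Function('Z')(-35, 28)), 2) = Pow(Add(Add(560, Mul(-1, Mul(-12, Add(1, -12)))), -16), 2) = Pow(Add(Add(560, Mul(-1, Mul(-12, -11))), -16), 2) = Pow(Add(Add(560, Mul(-1, 132)), -16), 2) = Pow(Add(Add(560, -132), -16), 2) = Pow(Add(428, -16), 2) = Pow(412, 2) = 169744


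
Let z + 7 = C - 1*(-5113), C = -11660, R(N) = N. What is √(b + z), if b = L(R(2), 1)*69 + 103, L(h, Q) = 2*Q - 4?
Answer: I*√6589 ≈ 81.173*I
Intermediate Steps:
L(h, Q) = -4 + 2*Q
z = -6554 (z = -7 + (-11660 - 1*(-5113)) = -7 + (-11660 + 5113) = -7 - 6547 = -6554)
b = -35 (b = (-4 + 2*1)*69 + 103 = (-4 + 2)*69 + 103 = -2*69 + 103 = -138 + 103 = -35)
√(b + z) = √(-35 - 6554) = √(-6589) = I*√6589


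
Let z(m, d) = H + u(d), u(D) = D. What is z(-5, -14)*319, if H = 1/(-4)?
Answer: -18183/4 ≈ -4545.8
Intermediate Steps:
H = -¼ ≈ -0.25000
z(m, d) = -¼ + d
z(-5, -14)*319 = (-¼ - 14)*319 = -57/4*319 = -18183/4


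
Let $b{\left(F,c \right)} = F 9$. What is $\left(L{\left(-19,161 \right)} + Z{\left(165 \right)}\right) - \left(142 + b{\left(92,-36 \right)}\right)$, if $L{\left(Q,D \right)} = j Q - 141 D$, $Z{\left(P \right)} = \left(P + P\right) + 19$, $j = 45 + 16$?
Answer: $-24481$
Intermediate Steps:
$j = 61$
$b{\left(F,c \right)} = 9 F$
$Z{\left(P \right)} = 19 + 2 P$ ($Z{\left(P \right)} = 2 P + 19 = 19 + 2 P$)
$L{\left(Q,D \right)} = - 141 D + 61 Q$ ($L{\left(Q,D \right)} = 61 Q - 141 D = - 141 D + 61 Q$)
$\left(L{\left(-19,161 \right)} + Z{\left(165 \right)}\right) - \left(142 + b{\left(92,-36 \right)}\right) = \left(\left(\left(-141\right) 161 + 61 \left(-19\right)\right) + \left(19 + 2 \cdot 165\right)\right) - \left(142 + 9 \cdot 92\right) = \left(\left(-22701 - 1159\right) + \left(19 + 330\right)\right) - 970 = \left(-23860 + 349\right) - 970 = -23511 - 970 = -24481$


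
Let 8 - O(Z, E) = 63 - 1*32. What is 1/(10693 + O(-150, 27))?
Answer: 1/10670 ≈ 9.3721e-5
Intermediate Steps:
O(Z, E) = -23 (O(Z, E) = 8 - (63 - 1*32) = 8 - (63 - 32) = 8 - 1*31 = 8 - 31 = -23)
1/(10693 + O(-150, 27)) = 1/(10693 - 23) = 1/10670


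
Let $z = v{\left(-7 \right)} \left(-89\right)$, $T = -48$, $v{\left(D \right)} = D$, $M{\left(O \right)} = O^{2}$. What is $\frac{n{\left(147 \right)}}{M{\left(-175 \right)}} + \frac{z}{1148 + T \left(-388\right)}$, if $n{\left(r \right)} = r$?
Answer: $\frac{448691}{12357500} \approx 0.036309$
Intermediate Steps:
$z = 623$ ($z = \left(-7\right) \left(-89\right) = 623$)
$\frac{n{\left(147 \right)}}{M{\left(-175 \right)}} + \frac{z}{1148 + T \left(-388\right)} = \frac{147}{\left(-175\right)^{2}} + \frac{623}{1148 - -18624} = \frac{147}{30625} + \frac{623}{1148 + 18624} = 147 \cdot \frac{1}{30625} + \frac{623}{19772} = \frac{3}{625} + 623 \cdot \frac{1}{19772} = \frac{3}{625} + \frac{623}{19772} = \frac{448691}{12357500}$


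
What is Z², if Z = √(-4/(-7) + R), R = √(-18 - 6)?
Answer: 4/7 + 2*I*√6 ≈ 0.57143 + 4.899*I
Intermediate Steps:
R = 2*I*√6 (R = √(-24) = 2*I*√6 ≈ 4.899*I)
Z = √(4/7 + 2*I*√6) (Z = √(-4/(-7) + 2*I*√6) = √(-4*(-⅐) + 2*I*√6) = √(4/7 + 2*I*√6) ≈ 1.6589 + 1.4766*I)
Z² = (√(28 + 98*I*√6)/7)² = 4/7 + 2*I*√6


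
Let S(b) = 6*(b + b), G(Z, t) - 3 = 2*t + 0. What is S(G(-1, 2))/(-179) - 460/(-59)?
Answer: 77384/10561 ≈ 7.3273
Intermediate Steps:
G(Z, t) = 3 + 2*t (G(Z, t) = 3 + (2*t + 0) = 3 + 2*t)
S(b) = 12*b (S(b) = 6*(2*b) = 12*b)
S(G(-1, 2))/(-179) - 460/(-59) = (12*(3 + 2*2))/(-179) - 460/(-59) = (12*(3 + 4))*(-1/179) - 460*(-1/59) = (12*7)*(-1/179) + 460/59 = 84*(-1/179) + 460/59 = -84/179 + 460/59 = 77384/10561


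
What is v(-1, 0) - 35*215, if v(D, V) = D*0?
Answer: -7525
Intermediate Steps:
v(D, V) = 0
v(-1, 0) - 35*215 = 0 - 35*215 = 0 - 7525 = -7525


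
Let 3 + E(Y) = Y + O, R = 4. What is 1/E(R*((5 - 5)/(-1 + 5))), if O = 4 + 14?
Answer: 1/15 ≈ 0.066667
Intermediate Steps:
O = 18
E(Y) = 15 + Y (E(Y) = -3 + (Y + 18) = -3 + (18 + Y) = 15 + Y)
1/E(R*((5 - 5)/(-1 + 5))) = 1/(15 + 4*((5 - 5)/(-1 + 5))) = 1/(15 + 4*(0/4)) = 1/(15 + 4*(0*(¼))) = 1/(15 + 4*0) = 1/(15 + 0) = 1/15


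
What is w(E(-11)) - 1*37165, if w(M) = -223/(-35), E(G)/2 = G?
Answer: -1300552/35 ≈ -37159.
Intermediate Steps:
E(G) = 2*G
w(M) = 223/35 (w(M) = -223*(-1/35) = 223/35)
w(E(-11)) - 1*37165 = 223/35 - 1*37165 = 223/35 - 37165 = -1300552/35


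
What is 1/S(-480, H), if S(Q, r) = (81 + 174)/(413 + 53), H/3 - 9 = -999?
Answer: 466/255 ≈ 1.8275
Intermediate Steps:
H = -2970 (H = 27 + 3*(-999) = 27 - 2997 = -2970)
S(Q, r) = 255/466
1/S(-480, H) = 1/(255/466) = 466/255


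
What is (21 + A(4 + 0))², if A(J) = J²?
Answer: 1369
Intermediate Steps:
(21 + A(4 + 0))² = (21 + (4 + 0)²)² = (21 + 4²)² = (21 + 16)² = 37² = 1369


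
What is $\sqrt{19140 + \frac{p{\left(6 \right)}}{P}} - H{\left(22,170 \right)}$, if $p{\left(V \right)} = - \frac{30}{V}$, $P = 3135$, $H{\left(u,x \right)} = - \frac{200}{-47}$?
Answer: $- \frac{200}{47} + \frac{\sqrt{7524488433}}{627} \approx 134.09$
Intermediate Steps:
$H{\left(u,x \right)} = \frac{200}{47}$ ($H{\left(u,x \right)} = \left(-200\right) \left(- \frac{1}{47}\right) = \frac{200}{47}$)
$\sqrt{19140 + \frac{p{\left(6 \right)}}{P}} - H{\left(22,170 \right)} = \sqrt{19140 + \frac{\left(-30\right) \frac{1}{6}}{3135}} - \frac{200}{47} = \sqrt{19140 + \left(-30\right) \frac{1}{6} \cdot \frac{1}{3135}} - \frac{200}{47} = \sqrt{19140 - \frac{1}{627}} - \frac{200}{47} = \sqrt{\frac{12000779}{627}} - \frac{200}{47} = \frac{\sqrt{7524488433}}{627} - \frac{200}{47} = - \frac{200}{47} + \frac{\sqrt{7524488433}}{627}$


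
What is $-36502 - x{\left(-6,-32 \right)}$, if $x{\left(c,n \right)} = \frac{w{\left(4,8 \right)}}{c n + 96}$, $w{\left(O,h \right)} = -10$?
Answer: $- \frac{5256283}{144} \approx -36502.0$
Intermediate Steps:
$x{\left(c,n \right)} = - \frac{10}{96 + c n}$ ($x{\left(c,n \right)} = - \frac{10}{c n + 96} = - \frac{10}{96 + c n}$)
$-36502 - x{\left(-6,-32 \right)} = -36502 - - \frac{10}{96 - -192} = -36502 - - \frac{10}{96 + 192} = -36502 - - \frac{10}{288} = -36502 - \left(-10\right) \frac{1}{288} = -36502 - - \frac{5}{144} = -36502 + \frac{5}{144} = - \frac{5256283}{144}$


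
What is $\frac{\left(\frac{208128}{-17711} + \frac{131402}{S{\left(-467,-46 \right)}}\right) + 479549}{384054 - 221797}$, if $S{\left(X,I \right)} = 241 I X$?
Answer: $\frac{21985037583625002}{7438892524771387} \approx 2.9554$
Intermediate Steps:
$S{\left(X,I \right)} = 241 I X$
$\frac{\left(\frac{208128}{-17711} + \frac{131402}{S{\left(-467,-46 \right)}}\right) + 479549}{384054 - 221797} = \frac{\left(\frac{208128}{-17711} + \frac{131402}{241 \left(-46\right) \left(-467\right)}\right) + 479549}{384054 - 221797} = \frac{\left(208128 \left(- \frac{1}{17711}\right) + \frac{131402}{5177162}\right) + 479549}{162257} = \left(\left(- \frac{208128}{17711} + 131402 \cdot \frac{1}{5177162}\right) + 479549\right) \frac{1}{162257} = \left(\left(- \frac{208128}{17711} + \frac{65701}{2588581}\right) + 479549\right) \frac{1}{162257} = \left(- \frac{537592555957}{45846358091} + 479549\right) \frac{1}{162257} = \frac{21985037583625002}{45846358091} \cdot \frac{1}{162257} = \frac{21985037583625002}{7438892524771387}$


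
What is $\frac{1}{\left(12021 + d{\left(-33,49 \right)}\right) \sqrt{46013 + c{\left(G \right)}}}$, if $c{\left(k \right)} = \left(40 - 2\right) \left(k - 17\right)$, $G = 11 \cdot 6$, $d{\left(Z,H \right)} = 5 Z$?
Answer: $\frac{\sqrt{1915}}{113521200} \approx 3.8548 \cdot 10^{-7}$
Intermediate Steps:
$G = 66$
$c{\left(k \right)} = -646 + 38 k$ ($c{\left(k \right)} = 38 \left(-17 + k\right) = -646 + 38 k$)
$\frac{1}{\left(12021 + d{\left(-33,49 \right)}\right) \sqrt{46013 + c{\left(G \right)}}} = \frac{1}{\left(12021 + 5 \left(-33\right)\right) \sqrt{46013 + \left(-646 + 38 \cdot 66\right)}} = \frac{1}{\left(12021 - 165\right) \sqrt{46013 + \left(-646 + 2508\right)}} = \frac{1}{11856 \sqrt{46013 + 1862}} = \frac{1}{11856 \sqrt{47875}} = \frac{1}{11856 \cdot 5 \sqrt{1915}} = \frac{\frac{1}{9575} \sqrt{1915}}{11856} = \frac{\sqrt{1915}}{113521200}$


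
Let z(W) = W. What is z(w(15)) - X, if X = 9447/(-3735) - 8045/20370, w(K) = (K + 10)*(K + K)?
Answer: 1272976577/1690710 ≈ 752.92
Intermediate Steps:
w(K) = 2*K*(10 + K) (w(K) = (10 + K)*(2*K) = 2*K*(10 + K))
X = -4944077/1690710 (X = 9447*(-1/3735) - 8045*1/20370 = -3149/1245 - 1609/4074 = -4944077/1690710 ≈ -2.9243)
z(w(15)) - X = 2*15*(10 + 15) - 1*(-4944077/1690710) = 2*15*25 + 4944077/1690710 = 750 + 4944077/1690710 = 1272976577/1690710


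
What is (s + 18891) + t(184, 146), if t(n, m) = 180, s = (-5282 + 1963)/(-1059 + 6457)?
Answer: 102941939/5398 ≈ 19070.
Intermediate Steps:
s = -3319/5398 ≈ -0.61486
(s + 18891) + t(184, 146) = (-3319/5398 + 18891) + 180 = 101970299/5398 + 180 = 102941939/5398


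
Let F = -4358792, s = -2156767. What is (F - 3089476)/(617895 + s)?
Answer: 1862067/384718 ≈ 4.8401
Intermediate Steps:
(F - 3089476)/(617895 + s) = (-4358792 - 3089476)/(617895 - 2156767) = -7448268/(-1538872) = -7448268*(-1/1538872) = 1862067/384718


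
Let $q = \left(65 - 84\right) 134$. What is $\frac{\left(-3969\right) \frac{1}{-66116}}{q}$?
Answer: $- \frac{3969}{168331336} \approx -2.3578 \cdot 10^{-5}$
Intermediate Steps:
$q = -2546$ ($q = \left(-19\right) 134 = -2546$)
$\frac{\left(-3969\right) \frac{1}{-66116}}{q} = \frac{\left(-3969\right) \frac{1}{-66116}}{-2546} = \left(-3969\right) \left(- \frac{1}{66116}\right) \left(- \frac{1}{2546}\right) = \frac{3969}{66116} \left(- \frac{1}{2546}\right) = - \frac{3969}{168331336}$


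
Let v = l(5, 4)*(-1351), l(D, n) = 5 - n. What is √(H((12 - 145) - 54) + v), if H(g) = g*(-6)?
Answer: I*√229 ≈ 15.133*I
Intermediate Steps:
H(g) = -6*g
v = -1351 (v = (5 - 1*4)*(-1351) = (5 - 4)*(-1351) = 1*(-1351) = -1351)
√(H((12 - 145) - 54) + v) = √(-6*((12 - 145) - 54) - 1351) = √(-6*(-133 - 54) - 1351) = √(-6*(-187) - 1351) = √(1122 - 1351) = √(-229) = I*√229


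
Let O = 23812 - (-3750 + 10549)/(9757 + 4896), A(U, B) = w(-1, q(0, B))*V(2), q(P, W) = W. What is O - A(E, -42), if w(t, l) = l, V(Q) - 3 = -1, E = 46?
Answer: 350141289/14653 ≈ 23896.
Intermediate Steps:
V(Q) = 2 (V(Q) = 3 - 1 = 2)
A(U, B) = 2*B (A(U, B) = B*2 = 2*B)
O = 348910437/14653 (O = 23812 - 6799/14653 = 348910437/14653 ≈ 23812.)
O - A(E, -42) = 348910437/14653 - 2*(-42) = 348910437/14653 - 1*(-84) = 348910437/14653 + 84 = 350141289/14653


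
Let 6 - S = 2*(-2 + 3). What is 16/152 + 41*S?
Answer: 3118/19 ≈ 164.11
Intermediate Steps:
S = 4 (S = 6 - 2*(-2 + 3) = 6 - 2 = 4)
16/152 + 41*S = 16/152 + 41*4 = 16*(1/152) + 164 = 2/19 + 164 = 3118/19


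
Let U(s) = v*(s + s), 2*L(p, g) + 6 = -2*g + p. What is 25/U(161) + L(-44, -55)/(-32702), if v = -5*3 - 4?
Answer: -500545/100035418 ≈ -0.0050037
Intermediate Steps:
L(p, g) = -3 + p/2 - g (L(p, g) = -3 + (-2*g + p)/2 = -3 + (p - 2*g)/2 = -3 + (p/2 - g) = -3 + p/2 - g)
v = -19 (v = -15 - 4 = -19)
U(s) = -38*s (U(s) = -19*(s + s) = -38*s)
25/U(161) + L(-44, -55)/(-32702) = 25/((-38*161)) + (-3 + (½)*(-44) - 1*(-55))/(-32702) = 25/(-6118) + (-3 - 22 + 55)*(-1/32702) = 25*(-1/6118) + 30*(-1/32702) = -25/6118 - 15/16351 = -500545/100035418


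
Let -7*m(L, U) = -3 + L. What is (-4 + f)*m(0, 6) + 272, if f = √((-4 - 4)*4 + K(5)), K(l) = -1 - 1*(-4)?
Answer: 1892/7 + 3*I*√29/7 ≈ 270.29 + 2.3079*I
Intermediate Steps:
K(l) = 3 (K(l) = -1 + 4 = 3)
m(L, U) = 3/7 - L/7 (m(L, U) = -(-3 + L)/7 = 3/7 - L/7)
f = I*√29 (f = √((-4 - 4)*4 + 3) = √(-8*4 + 3) = √(-32 + 3) = √(-29) = I*√29 ≈ 5.3852*I)
(-4 + f)*m(0, 6) + 272 = (-4 + I*√29)*(3/7 - ⅐*0) + 272 = (-4 + I*√29)*(3/7 + 0) + 272 = (-4 + I*√29)*(3/7) + 272 = (-12/7 + 3*I*√29/7) + 272 = 1892/7 + 3*I*√29/7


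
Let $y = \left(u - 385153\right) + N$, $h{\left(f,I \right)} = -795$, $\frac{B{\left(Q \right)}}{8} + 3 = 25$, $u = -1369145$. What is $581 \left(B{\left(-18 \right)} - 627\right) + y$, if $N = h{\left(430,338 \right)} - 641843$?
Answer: $-2658967$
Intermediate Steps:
$B{\left(Q \right)} = 176$ ($B{\left(Q \right)} = -24 + 8 \cdot 25 = -24 + 200 = 176$)
$N = -642638$ ($N = -795 - 641843 = -642638$)
$y = -2396936$ ($y = \left(-1369145 - 385153\right) - 642638 = -1754298 - 642638 = -2396936$)
$581 \left(B{\left(-18 \right)} - 627\right) + y = 581 \left(176 - 627\right) - 2396936 = 581 \left(-451\right) - 2396936 = -262031 - 2396936 = -2658967$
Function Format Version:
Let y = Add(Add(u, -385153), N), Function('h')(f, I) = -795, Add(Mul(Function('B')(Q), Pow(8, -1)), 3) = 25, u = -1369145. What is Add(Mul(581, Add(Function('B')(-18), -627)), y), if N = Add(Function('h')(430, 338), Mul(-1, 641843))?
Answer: -2658967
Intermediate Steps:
Function('B')(Q) = 176 (Function('B')(Q) = Add(-24, Mul(8, 25)) = Add(-24, 200) = 176)
N = -642638 (N = Add(-795, Mul(-1, 641843)) = Add(-795, -641843) = -642638)
y = -2396936 (y = Add(Add(-1369145, -385153), -642638) = Add(-1754298, -642638) = -2396936)
Add(Mul(581, Add(Function('B')(-18), -627)), y) = Add(Mul(581, Add(176, -627)), -2396936) = Add(Mul(581, -451), -2396936) = Add(-262031, -2396936) = -2658967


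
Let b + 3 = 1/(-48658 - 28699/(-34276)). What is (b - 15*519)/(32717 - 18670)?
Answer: -1180783222688/2129746004793 ≈ -0.55442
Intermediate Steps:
b = -454850273/151615719 (b = -3 + 1/(-48658 - 28699/(-34276)) = -3 + 1/(-48658 - 28699*(-1/34276)) = -3 + 1/(-48658 + 2609/3116) = -3 + 1/(-151615719/3116) = -3 - 3116/151615719 = -454850273/151615719 ≈ -3.0000)
(b - 15*519)/(32717 - 18670) = (-454850273/151615719 - 15*519)/(32717 - 18670) = (-454850273/151615719 - 7785)/14047 = -1180783222688/151615719*1/14047 = -1180783222688/2129746004793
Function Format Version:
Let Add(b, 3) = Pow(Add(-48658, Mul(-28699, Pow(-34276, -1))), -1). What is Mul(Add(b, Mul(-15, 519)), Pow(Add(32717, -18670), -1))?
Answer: Rational(-1180783222688, 2129746004793) ≈ -0.55442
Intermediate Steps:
b = Rational(-454850273, 151615719) (b = Add(-3, Pow(Add(-48658, Mul(-28699, Pow(-34276, -1))), -1)) = Add(-3, Pow(Add(-48658, Mul(-28699, Rational(-1, 34276))), -1)) = Add(-3, Pow(Add(-48658, Rational(2609, 3116)), -1)) = Add(-3, Pow(Rational(-151615719, 3116), -1)) = Add(-3, Rational(-3116, 151615719)) = Rational(-454850273, 151615719) ≈ -3.0000)
Mul(Add(b, Mul(-15, 519)), Pow(Add(32717, -18670), -1)) = Mul(Add(Rational(-454850273, 151615719), Mul(-15, 519)), Pow(Add(32717, -18670), -1)) = Mul(Add(Rational(-454850273, 151615719), -7785), Pow(14047, -1)) = Mul(Rational(-1180783222688, 151615719), Rational(1, 14047)) = Rational(-1180783222688, 2129746004793)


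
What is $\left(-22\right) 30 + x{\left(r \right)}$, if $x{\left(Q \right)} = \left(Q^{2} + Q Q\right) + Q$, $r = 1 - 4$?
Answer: $-645$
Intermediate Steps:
$r = -3$ ($r = 1 - 4 = -3$)
$x{\left(Q \right)} = Q + 2 Q^{2}$ ($x{\left(Q \right)} = \left(Q^{2} + Q^{2}\right) + Q = 2 Q^{2} + Q = Q + 2 Q^{2}$)
$\left(-22\right) 30 + x{\left(r \right)} = \left(-22\right) 30 - 3 \left(1 + 2 \left(-3\right)\right) = -660 - 3 \left(1 - 6\right) = -660 - -15 = -660 + 15 = -645$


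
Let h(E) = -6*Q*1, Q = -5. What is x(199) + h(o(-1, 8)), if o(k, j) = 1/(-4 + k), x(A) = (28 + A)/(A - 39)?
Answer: 5027/160 ≈ 31.419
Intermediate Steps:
x(A) = (28 + A)/(-39 + A)
h(E) = 30 (h(E) = -6*(-5)*1 = 30*1 = 30)
x(199) + h(o(-1, 8)) = (28 + 199)/(-39 + 199) + 30 = 227/160 + 30 = 5027/160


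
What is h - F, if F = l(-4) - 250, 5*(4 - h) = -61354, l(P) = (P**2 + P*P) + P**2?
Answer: 62384/5 ≈ 12477.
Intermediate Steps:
l(P) = 3*P**2 (l(P) = (P**2 + P**2) + P**2 = 2*P**2 + P**2 = 3*P**2)
h = 61374/5 (h = 4 - 1/5*(-61354) = 4 + 61354/5 = 61374/5 ≈ 12275.)
F = -202 (F = 3*(-4)**2 - 250 = 3*16 - 250 = 48 - 250 = -202)
h - F = 61374/5 - 1*(-202) = 61374/5 + 202 = 62384/5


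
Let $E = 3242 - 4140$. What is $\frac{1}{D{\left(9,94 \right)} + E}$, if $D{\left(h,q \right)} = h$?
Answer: $- \frac{1}{889} \approx -0.0011249$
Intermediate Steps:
$E = -898$
$\frac{1}{D{\left(9,94 \right)} + E} = \frac{1}{9 - 898} = \frac{1}{-889} = - \frac{1}{889}$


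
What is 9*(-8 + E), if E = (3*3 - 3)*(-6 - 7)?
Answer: -774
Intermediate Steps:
E = -78 (E = (9 - 3)*(-13) = 6*(-13) = -78)
9*(-8 + E) = 9*(-8 - 78) = 9*(-86) = -774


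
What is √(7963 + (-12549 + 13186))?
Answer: 10*√86 ≈ 92.736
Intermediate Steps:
√(7963 + (-12549 + 13186)) = √(7963 + 637) = √8600 = 10*√86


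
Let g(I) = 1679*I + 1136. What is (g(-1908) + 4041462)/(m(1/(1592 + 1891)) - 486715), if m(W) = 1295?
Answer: -419533/242710 ≈ -1.7285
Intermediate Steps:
g(I) = 1136 + 1679*I
(g(-1908) + 4041462)/(m(1/(1592 + 1891)) - 486715) = ((1136 + 1679*(-1908)) + 4041462)/(1295 - 486715) = ((1136 - 3203532) + 4041462)/(-485420) = (-3202396 + 4041462)*(-1/485420) = 839066*(-1/485420) = -419533/242710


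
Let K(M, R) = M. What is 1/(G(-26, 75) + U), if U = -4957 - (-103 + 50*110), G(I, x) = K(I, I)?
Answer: -1/10380 ≈ -9.6339e-5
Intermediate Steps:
G(I, x) = I
U = -10354 (U = -4957 - (-103 + 5500) = -4957 - 1*5397 = -4957 - 5397 = -10354)
1/(G(-26, 75) + U) = 1/(-26 - 10354) = 1/(-10380) = -1/10380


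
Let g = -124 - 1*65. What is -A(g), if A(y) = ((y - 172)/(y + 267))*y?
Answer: -22743/26 ≈ -874.73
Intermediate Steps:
g = -189 (g = -124 - 65 = -189)
A(y) = y*(-172 + y)/(267 + y) (A(y) = ((-172 + y)/(267 + y))*y = y*(-172 + y)/(267 + y))
-A(g) = -(-189)*(-172 - 189)/(267 - 189) = -(-189)*(-361)/78 = -1*22743/26 = -22743/26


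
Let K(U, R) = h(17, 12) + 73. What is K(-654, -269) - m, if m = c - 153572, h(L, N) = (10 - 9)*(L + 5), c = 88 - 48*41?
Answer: 155547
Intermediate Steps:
c = -1880 (c = 88 - 1968 = -1880)
h(L, N) = 5 + L (h(L, N) = 1*(5 + L) = 5 + L)
K(U, R) = 95 (K(U, R) = (5 + 17) + 73 = 22 + 73 = 95)
m = -155452 (m = -1880 - 153572 = -155452)
K(-654, -269) - m = 95 - 1*(-155452) = 95 + 155452 = 155547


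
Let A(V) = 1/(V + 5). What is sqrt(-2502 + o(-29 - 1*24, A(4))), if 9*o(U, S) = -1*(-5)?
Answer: I*sqrt(22513)/3 ≈ 50.014*I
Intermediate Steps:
A(V) = 1/(5 + V)
o(U, S) = 5/9 (o(U, S) = (-1*(-5))/9 = (1/9)*5 = 5/9)
sqrt(-2502 + o(-29 - 1*24, A(4))) = sqrt(-2502 + 5/9) = sqrt(-22513/9) = I*sqrt(22513)/3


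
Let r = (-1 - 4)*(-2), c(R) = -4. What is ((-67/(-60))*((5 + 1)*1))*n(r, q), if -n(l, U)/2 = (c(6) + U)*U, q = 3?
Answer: 201/5 ≈ 40.200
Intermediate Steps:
r = 10 (r = -5*(-2) = 10)
n(l, U) = -2*U*(-4 + U) (n(l, U) = -2*(-4 + U)*U = -2*U*(-4 + U))
((-67/(-60))*((5 + 1)*1))*n(r, q) = ((-67/(-60))*((5 + 1)*1))*(2*3*(4 - 1*3)) = ((-67*(-1/60))*(6*1))*(2*3*(4 - 3)) = ((67/60)*6)*(2*3*1) = (67/10)*6 = 201/5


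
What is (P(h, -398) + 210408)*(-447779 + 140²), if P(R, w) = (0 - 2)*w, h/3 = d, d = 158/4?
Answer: -90433117516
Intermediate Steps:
d = 79/2 (d = 158*(¼) = 79/2 ≈ 39.500)
h = 237/2 (h = 3*(79/2) = 237/2 ≈ 118.50)
P(R, w) = -2*w
(P(h, -398) + 210408)*(-447779 + 140²) = (-2*(-398) + 210408)*(-447779 + 140²) = (796 + 210408)*(-447779 + 19600) = 211204*(-428179) = -90433117516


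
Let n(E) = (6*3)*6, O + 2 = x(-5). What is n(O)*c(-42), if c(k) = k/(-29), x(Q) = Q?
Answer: 4536/29 ≈ 156.41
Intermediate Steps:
c(k) = -k/29 (c(k) = k*(-1/29) = -k/29)
O = -7 (O = -2 - 5 = -7)
n(E) = 108 (n(E) = 18*6 = 108)
n(O)*c(-42) = 108*(-1/29*(-42)) = 108*(42/29) = 4536/29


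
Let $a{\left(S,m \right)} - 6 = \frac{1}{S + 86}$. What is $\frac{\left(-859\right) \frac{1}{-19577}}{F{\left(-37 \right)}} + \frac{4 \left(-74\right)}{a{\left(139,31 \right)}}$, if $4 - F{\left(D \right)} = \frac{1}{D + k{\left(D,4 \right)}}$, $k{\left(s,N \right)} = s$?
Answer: $- \frac{387151097734}{7855212519} \approx -49.286$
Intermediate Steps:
$a{\left(S,m \right)} = 6 + \frac{1}{86 + S}$ ($a{\left(S,m \right)} = 6 + \frac{1}{S + 86} = 6 + \frac{1}{86 + S}$)
$F{\left(D \right)} = 4 - \frac{1}{2 D}$ ($F{\left(D \right)} = 4 - \frac{1}{D + D} = 4 - \frac{1}{2 D}$)
$\frac{\left(-859\right) \frac{1}{-19577}}{F{\left(-37 \right)}} + \frac{4 \left(-74\right)}{a{\left(139,31 \right)}} = \frac{\left(-859\right) \frac{1}{-19577}}{4 - \frac{1}{2 \left(-37\right)}} + \frac{4 \left(-74\right)}{\frac{1}{86 + 139} \left(517 + 6 \cdot 139\right)} = \frac{\left(-859\right) \left(- \frac{1}{19577}\right)}{4 - - \frac{1}{74}} - \frac{296}{\frac{1}{225} \left(517 + 834\right)} = \frac{859}{19577 \left(4 + \frac{1}{74}\right)} - \frac{296}{\frac{1}{225} \cdot 1351} = \frac{859}{19577 \cdot \frac{297}{74}} - \frac{296}{\frac{1351}{225}} = \frac{859}{19577} \cdot \frac{74}{297} - \frac{66600}{1351} = \frac{63566}{5814369} - \frac{66600}{1351} = - \frac{387151097734}{7855212519}$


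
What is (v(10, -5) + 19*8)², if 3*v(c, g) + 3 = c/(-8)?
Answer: 3265249/144 ≈ 22675.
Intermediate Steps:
v(c, g) = -1 - c/24 (v(c, g) = -1 + (c/(-8))/3 = -1 + (c*(-⅛))/3 = -1 + (-c/8)/3 = -1 - c/24)
(v(10, -5) + 19*8)² = ((-1 - 1/24*10) + 19*8)² = ((-1 - 5/12) + 152)² = (-17/12 + 152)² = (1807/12)² = 3265249/144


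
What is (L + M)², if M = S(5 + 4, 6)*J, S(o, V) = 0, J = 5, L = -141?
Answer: 19881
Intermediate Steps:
M = 0 (M = 0*5 = 0)
(L + M)² = (-141 + 0)² = (-141)² = 19881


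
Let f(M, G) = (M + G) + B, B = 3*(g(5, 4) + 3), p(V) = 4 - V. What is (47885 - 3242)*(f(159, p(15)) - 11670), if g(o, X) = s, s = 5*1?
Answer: -513305214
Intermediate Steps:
s = 5
g(o, X) = 5
B = 24 (B = 3*(5 + 3) = 3*8 = 24)
f(M, G) = 24 + G + M (f(M, G) = (M + G) + 24 = (G + M) + 24 = 24 + G + M)
(47885 - 3242)*(f(159, p(15)) - 11670) = (47885 - 3242)*((24 + (4 - 1*15) + 159) - 11670) = 44643*((24 + (4 - 15) + 159) - 11670) = 44643*((24 - 11 + 159) - 11670) = 44643*(172 - 11670) = 44643*(-11498) = -513305214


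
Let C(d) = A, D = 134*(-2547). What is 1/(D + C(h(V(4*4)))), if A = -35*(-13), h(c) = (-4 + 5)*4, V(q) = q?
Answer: -1/340843 ≈ -2.9339e-6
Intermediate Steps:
h(c) = 4 (h(c) = 1*4 = 4)
D = -341298
A = 455
C(d) = 455
1/(D + C(h(V(4*4)))) = 1/(-341298 + 455) = 1/(-340843) = -1/340843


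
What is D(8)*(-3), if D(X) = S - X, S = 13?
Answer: -15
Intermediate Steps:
D(X) = 13 - X
D(8)*(-3) = (13 - 1*8)*(-3) = (13 - 8)*(-3) = 5*(-3) = -15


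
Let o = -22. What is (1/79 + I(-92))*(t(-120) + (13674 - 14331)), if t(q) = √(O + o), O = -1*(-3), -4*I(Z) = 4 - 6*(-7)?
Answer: 1192455/158 - 1815*I*√19/158 ≈ 7547.2 - 50.072*I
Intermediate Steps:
I(Z) = -23/2 (I(Z) = -(4 - 6*(-7))/4 = -(4 + 42)/4 = -¼*46 = -23/2)
O = 3
t(q) = I*√19 (t(q) = √(3 - 22) = √(-19) = I*√19)
(1/79 + I(-92))*(t(-120) + (13674 - 14331)) = (1/79 - 23/2)*(I*√19 + (13674 - 14331)) = (1/79 - 23/2)*(I*√19 - 657) = -1815*(-657 + I*√19)/158 = 1192455/158 - 1815*I*√19/158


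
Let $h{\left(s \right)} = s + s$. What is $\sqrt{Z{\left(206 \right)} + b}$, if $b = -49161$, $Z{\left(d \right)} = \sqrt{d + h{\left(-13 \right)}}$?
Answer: $\sqrt{-49161 + 6 \sqrt{5}} \approx 221.69 i$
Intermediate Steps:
$h{\left(s \right)} = 2 s$
$Z{\left(d \right)} = \sqrt{-26 + d}$ ($Z{\left(d \right)} = \sqrt{d + 2 \left(-13\right)} = \sqrt{d - 26} = \sqrt{-26 + d}$)
$\sqrt{Z{\left(206 \right)} + b} = \sqrt{\sqrt{-26 + 206} - 49161} = \sqrt{\sqrt{180} - 49161} = \sqrt{6 \sqrt{5} - 49161} = \sqrt{-49161 + 6 \sqrt{5}}$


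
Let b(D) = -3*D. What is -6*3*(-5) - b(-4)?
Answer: 78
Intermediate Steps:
-6*3*(-5) - b(-4) = -6*3*(-5) - (-3)*(-4) = -18*(-5) - 1*12 = 90 - 12 = 78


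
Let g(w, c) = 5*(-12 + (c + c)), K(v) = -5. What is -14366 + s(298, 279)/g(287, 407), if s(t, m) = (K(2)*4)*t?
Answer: -5761362/401 ≈ -14367.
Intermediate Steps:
s(t, m) = -20*t (s(t, m) = (-5*4)*t = -20*t)
g(w, c) = -60 + 10*c (g(w, c) = 5*(-12 + 2*c) = -60 + 10*c)
-14366 + s(298, 279)/g(287, 407) = -14366 + (-20*298)/(-60 + 10*407) = -14366 - 5960/(-60 + 4070) = -14366 - 5960/4010 = -14366 - 5960*1/4010 = -14366 - 596/401 = -5761362/401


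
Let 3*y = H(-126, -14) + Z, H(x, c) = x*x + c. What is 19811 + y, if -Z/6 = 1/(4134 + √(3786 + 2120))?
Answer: 643171759973/25626075 + √5906/8542025 ≈ 25098.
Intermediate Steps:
Z = -6/(4134 + √5906) (Z = -6/(4134 + √(3786 + 2120)) = -6/(4134 + √5906) ≈ -0.0014249)
H(x, c) = c + x² (H(x, c) = x² + c = c + x²)
y = 135493588148/25626075 + √5906/8542025 (y = ((-14 + (-126)²) + (-12402/8542025 + 3*√5906/8542025))/3 = ((-14 + 15876) + (-12402/8542025 + 3*√5906/8542025))/3 = (15862 + (-12402/8542025 + 3*√5906/8542025))/3 = (135493588148/8542025 + 3*√5906/8542025)/3 = 135493588148/25626075 + √5906/8542025 ≈ 5287.3)
19811 + y = 19811 + (135493588148/25626075 + √5906/8542025) = 643171759973/25626075 + √5906/8542025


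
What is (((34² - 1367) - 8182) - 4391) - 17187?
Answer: -29971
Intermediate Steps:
(((34² - 1367) - 8182) - 4391) - 17187 = (((1156 - 1367) - 8182) - 4391) - 17187 = ((-211 - 8182) - 4391) - 17187 = (-8393 - 4391) - 17187 = -12784 - 17187 = -29971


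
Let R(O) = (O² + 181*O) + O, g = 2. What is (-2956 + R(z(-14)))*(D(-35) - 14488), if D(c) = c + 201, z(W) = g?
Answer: 37065336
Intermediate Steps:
z(W) = 2
R(O) = O² + 182*O
D(c) = 201 + c
(-2956 + R(z(-14)))*(D(-35) - 14488) = (-2956 + 2*(182 + 2))*((201 - 35) - 14488) = (-2956 + 2*184)*(166 - 14488) = (-2956 + 368)*(-14322) = -2588*(-14322) = 37065336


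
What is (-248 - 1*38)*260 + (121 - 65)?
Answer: -74304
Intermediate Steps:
(-248 - 1*38)*260 + (121 - 65) = (-248 - 38)*260 + 56 = -286*260 + 56 = -74360 + 56 = -74304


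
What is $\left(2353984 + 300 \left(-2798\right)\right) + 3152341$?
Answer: $4666925$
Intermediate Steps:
$\left(2353984 + 300 \left(-2798\right)\right) + 3152341 = \left(2353984 - 839400\right) + 3152341 = 1514584 + 3152341 = 4666925$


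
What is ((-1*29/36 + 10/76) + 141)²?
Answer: 9212736289/467856 ≈ 19691.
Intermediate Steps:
((-1*29/36 + 10/76) + 141)² = ((-29*1/36 + 10*(1/76)) + 141)² = ((-29/36 + 5/38) + 141)² = (-461/684 + 141)² = (95983/684)² = 9212736289/467856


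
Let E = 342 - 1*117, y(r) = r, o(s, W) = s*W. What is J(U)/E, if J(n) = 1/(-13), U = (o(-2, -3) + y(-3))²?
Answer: -1/2925 ≈ -0.00034188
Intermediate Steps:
o(s, W) = W*s
U = 9 (U = (-3*(-2) - 3)² = (6 - 3)² = 3² = 9)
J(n) = -1/13
E = 225 (E = 342 - 117 = 225)
J(U)/E = -1/13/225 = -1/13*1/225 = -1/2925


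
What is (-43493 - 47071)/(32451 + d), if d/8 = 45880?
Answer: -90564/399491 ≈ -0.22670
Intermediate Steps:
d = 367040 (d = 8*45880 = 367040)
(-43493 - 47071)/(32451 + d) = (-43493 - 47071)/(32451 + 367040) = -90564/399491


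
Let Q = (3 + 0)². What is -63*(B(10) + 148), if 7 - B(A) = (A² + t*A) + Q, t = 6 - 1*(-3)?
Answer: 2772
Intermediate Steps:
Q = 9 (Q = 3² = 9)
t = 9 (t = 6 + 3 = 9)
B(A) = -2 - A² - 9*A (B(A) = 7 - ((A² + 9*A) + 9) = 7 - (9 + A² + 9*A) = 7 + (-9 - A² - 9*A) = -2 - A² - 9*A)
-63*(B(10) + 148) = -63*((-2 - 1*10² - 9*10) + 148) = -63*((-2 - 1*100 - 90) + 148) = -63*((-2 - 100 - 90) + 148) = -63*(-192 + 148) = -63*(-44) = 2772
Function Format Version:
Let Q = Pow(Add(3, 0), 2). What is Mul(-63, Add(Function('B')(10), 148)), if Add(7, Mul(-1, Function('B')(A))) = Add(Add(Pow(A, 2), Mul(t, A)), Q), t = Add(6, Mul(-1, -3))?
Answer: 2772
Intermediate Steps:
Q = 9 (Q = Pow(3, 2) = 9)
t = 9 (t = Add(6, 3) = 9)
Function('B')(A) = Add(-2, Mul(-1, Pow(A, 2)), Mul(-9, A)) (Function('B')(A) = Add(7, Mul(-1, Add(Add(Pow(A, 2), Mul(9, A)), 9))) = Add(7, Mul(-1, Add(9, Pow(A, 2), Mul(9, A)))) = Add(7, Add(-9, Mul(-1, Pow(A, 2)), Mul(-9, A))) = Add(-2, Mul(-1, Pow(A, 2)), Mul(-9, A)))
Mul(-63, Add(Function('B')(10), 148)) = Mul(-63, Add(Add(-2, Mul(-1, Pow(10, 2)), Mul(-9, 10)), 148)) = Mul(-63, Add(Add(-2, Mul(-1, 100), -90), 148)) = Mul(-63, Add(Add(-2, -100, -90), 148)) = Mul(-63, Add(-192, 148)) = Mul(-63, -44) = 2772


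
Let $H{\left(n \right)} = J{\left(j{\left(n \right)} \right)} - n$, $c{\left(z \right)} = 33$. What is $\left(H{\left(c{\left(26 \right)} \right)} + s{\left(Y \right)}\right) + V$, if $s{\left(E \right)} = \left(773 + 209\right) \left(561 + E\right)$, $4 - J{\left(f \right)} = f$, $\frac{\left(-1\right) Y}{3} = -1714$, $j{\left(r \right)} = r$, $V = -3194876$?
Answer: $2405408$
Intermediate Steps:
$Y = 5142$ ($Y = \left(-3\right) \left(-1714\right) = 5142$)
$J{\left(f \right)} = 4 - f$
$s{\left(E \right)} = 550902 + 982 E$ ($s{\left(E \right)} = 982 \left(561 + E\right) = 550902 + 982 E$)
$H{\left(n \right)} = 4 - 2 n$ ($H{\left(n \right)} = \left(4 - n\right) - n = 4 - 2 n$)
$\left(H{\left(c{\left(26 \right)} \right)} + s{\left(Y \right)}\right) + V = \left(\left(4 - 66\right) + \left(550902 + 982 \cdot 5142\right)\right) - 3194876 = \left(\left(4 - 66\right) + \left(550902 + 5049444\right)\right) - 3194876 = \left(-62 + 5600346\right) - 3194876 = 5600284 - 3194876 = 2405408$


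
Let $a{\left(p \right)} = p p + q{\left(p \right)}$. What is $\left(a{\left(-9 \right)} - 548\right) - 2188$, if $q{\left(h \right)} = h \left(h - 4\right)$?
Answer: $-2538$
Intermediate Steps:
$q{\left(h \right)} = h \left(-4 + h\right)$
$a{\left(p \right)} = p^{2} + p \left(-4 + p\right)$ ($a{\left(p \right)} = p p + p \left(-4 + p\right) = p^{2} + p \left(-4 + p\right)$)
$\left(a{\left(-9 \right)} - 548\right) - 2188 = \left(2 \left(-9\right) \left(-2 - 9\right) - 548\right) - 2188 = \left(2 \left(-9\right) \left(-11\right) - 548\right) - 2188 = \left(198 - 548\right) - 2188 = -350 - 2188 = -2538$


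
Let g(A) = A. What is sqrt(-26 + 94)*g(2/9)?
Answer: 4*sqrt(17)/9 ≈ 1.8325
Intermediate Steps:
sqrt(-26 + 94)*g(2/9) = sqrt(-26 + 94)*(2/9) = sqrt(68)*(2*(1/9)) = (2*sqrt(17))*(2/9) = 4*sqrt(17)/9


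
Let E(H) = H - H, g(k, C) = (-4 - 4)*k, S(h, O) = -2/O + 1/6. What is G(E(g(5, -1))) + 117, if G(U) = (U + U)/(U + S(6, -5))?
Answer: 117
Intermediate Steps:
S(h, O) = ⅙ - 2/O (S(h, O) = -2/O + 1*(⅙) = -2/O + ⅙ = ⅙ - 2/O)
g(k, C) = -8*k
E(H) = 0
G(U) = 2*U/(17/30 + U) (G(U) = (U + U)/(U + (⅙)*(-12 - 5)/(-5)) = (2*U)/(U + (⅙)*(-⅕)*(-17)) = (2*U)/(U + 17/30) = (2*U)/(17/30 + U) = 2*U/(17/30 + U))
G(E(g(5, -1))) + 117 = 60*0/(17 + 30*0) + 117 = 60*0/(17 + 0) + 117 = 60*0/17 + 117 = 60*0*(1/17) + 117 = 0 + 117 = 117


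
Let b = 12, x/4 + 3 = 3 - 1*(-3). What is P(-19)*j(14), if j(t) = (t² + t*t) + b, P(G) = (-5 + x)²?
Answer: 19796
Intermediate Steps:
x = 12 (x = -12 + 4*(3 - 1*(-3)) = -12 + 4*(3 + 3) = -12 + 4*6 = -12 + 24 = 12)
P(G) = 49 (P(G) = (-5 + 12)² = 7² = 49)
j(t) = 12 + 2*t² (j(t) = (t² + t*t) + 12 = (t² + t²) + 12 = 2*t² + 12 = 12 + 2*t²)
P(-19)*j(14) = 49*(12 + 2*14²) = 49*(12 + 2*196) = 49*(12 + 392) = 49*404 = 19796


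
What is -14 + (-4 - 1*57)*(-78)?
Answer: 4744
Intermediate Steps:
-14 + (-4 - 1*57)*(-78) = -14 + (-4 - 57)*(-78) = -14 - 61*(-78) = -14 + 4758 = 4744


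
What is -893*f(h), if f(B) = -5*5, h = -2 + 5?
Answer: 22325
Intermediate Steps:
h = 3
f(B) = -25
-893*f(h) = -893*(-25) = 22325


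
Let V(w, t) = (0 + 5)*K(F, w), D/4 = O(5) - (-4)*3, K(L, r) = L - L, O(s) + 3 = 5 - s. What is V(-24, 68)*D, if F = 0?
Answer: 0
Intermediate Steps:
O(s) = 2 - s (O(s) = -3 + (5 - s) = 2 - s)
K(L, r) = 0
D = 36 (D = 4*((2 - 1*5) - (-4)*3) = 4*((2 - 5) - 1*(-12)) = 4*(-3 + 12) = 4*9 = 36)
V(w, t) = 0 (V(w, t) = (0 + 5)*0 = 5*0 = 0)
V(-24, 68)*D = 0*36 = 0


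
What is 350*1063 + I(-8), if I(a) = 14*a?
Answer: 371938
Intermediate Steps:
350*1063 + I(-8) = 350*1063 + 14*(-8) = 372050 - 112 = 371938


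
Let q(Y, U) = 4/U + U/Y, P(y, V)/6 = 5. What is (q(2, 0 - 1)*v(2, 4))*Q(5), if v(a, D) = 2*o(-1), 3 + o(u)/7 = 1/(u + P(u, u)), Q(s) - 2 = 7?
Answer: 48762/29 ≈ 1681.4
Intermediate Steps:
P(y, V) = 30 (P(y, V) = 6*5 = 30)
Q(s) = 9 (Q(s) = 2 + 7 = 9)
o(u) = -21 + 7/(30 + u) (o(u) = -21 + 7/(u + 30) = -21 + 7/(30 + u))
v(a, D) = -1204/29 (v(a, D) = 2*(7*(-89 - 3*(-1))/(30 - 1)) = 2*(7*(-89 + 3)/29) = 2*(7*(1/29)*(-86)) = 2*(-602/29) = -1204/29)
(q(2, 0 - 1)*v(2, 4))*Q(5) = ((4/(0 - 1) + (0 - 1)/2)*(-1204/29))*9 = ((4/(-1) - 1*½)*(-1204/29))*9 = ((4*(-1) - ½)*(-1204/29))*9 = ((-4 - ½)*(-1204/29))*9 = -9/2*(-1204/29)*9 = (5418/29)*9 = 48762/29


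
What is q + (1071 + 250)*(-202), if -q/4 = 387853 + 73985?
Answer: -2114194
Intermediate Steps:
q = -1847352 (q = -4*(387853 + 73985) = -4*461838 = -1847352)
q + (1071 + 250)*(-202) = -1847352 + (1071 + 250)*(-202) = -1847352 + 1321*(-202) = -1847352 - 266842 = -2114194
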